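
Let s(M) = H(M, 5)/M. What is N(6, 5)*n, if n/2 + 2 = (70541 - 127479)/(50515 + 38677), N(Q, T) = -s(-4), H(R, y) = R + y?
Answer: -117661/89192 ≈ -1.3192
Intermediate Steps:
s(M) = (5 + M)/M (s(M) = (M + 5)/M = (5 + M)/M)
N(Q, T) = ¼ (N(Q, T) = -(5 - 4)/(-4) = -(-1)/4 = -1*(-¼) = ¼)
n = -117661/22298 (n = -4 + 2*((70541 - 127479)/(50515 + 38677)) = -4 + 2*(-56938/89192) = -4 + 2*(-56938*1/89192) = -4 + 2*(-28469/44596) = -4 - 28469/22298 = -117661/22298 ≈ -5.2767)
N(6, 5)*n = (¼)*(-117661/22298) = -117661/89192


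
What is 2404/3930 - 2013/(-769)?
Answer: 4879883/1511085 ≈ 3.2294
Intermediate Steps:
2404/3930 - 2013/(-769) = 2404*(1/3930) - 2013*(-1/769) = 1202/1965 + 2013/769 = 4879883/1511085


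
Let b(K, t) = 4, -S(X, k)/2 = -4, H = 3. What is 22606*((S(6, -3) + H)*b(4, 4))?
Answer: 994664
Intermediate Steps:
S(X, k) = 8 (S(X, k) = -2*(-4) = 8)
22606*((S(6, -3) + H)*b(4, 4)) = 22606*((8 + 3)*4) = 22606*(11*4) = 22606*44 = 994664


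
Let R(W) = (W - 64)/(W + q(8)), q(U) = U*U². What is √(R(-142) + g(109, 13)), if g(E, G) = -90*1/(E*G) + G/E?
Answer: 2*I*√8607268930/262145 ≈ 0.70782*I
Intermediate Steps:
q(U) = U³
R(W) = (-64 + W)/(512 + W) (R(W) = (W - 64)/(W + 8³) = (-64 + W)/(W + 512) = (-64 + W)/(512 + W))
g(E, G) = G/E - 90/(E*G) (g(E, G) = -90/(E*G) + G/E = G/E - 90/(E*G))
√(R(-142) + g(109, 13)) = √((-64 - 142)/(512 - 142) + (-90 + 13²)/(109*13)) = √(-206/370 + (1/109)*(1/13)*(-90 + 169)) = √((1/370)*(-206) + (1/109)*(1/13)*79) = √(-103/185 + 79/1417) = √(-131336/262145) = 2*I*√8607268930/262145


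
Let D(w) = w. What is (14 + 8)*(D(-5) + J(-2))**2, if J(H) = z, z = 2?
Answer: 198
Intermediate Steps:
J(H) = 2
(14 + 8)*(D(-5) + J(-2))**2 = (14 + 8)*(-5 + 2)**2 = 22*(-3)**2 = 22*9 = 198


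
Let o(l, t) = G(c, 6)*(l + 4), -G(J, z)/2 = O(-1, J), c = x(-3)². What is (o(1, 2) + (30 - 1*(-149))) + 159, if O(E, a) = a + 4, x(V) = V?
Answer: 208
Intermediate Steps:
O(E, a) = 4 + a
c = 9 (c = (-3)² = 9)
G(J, z) = -8 - 2*J (G(J, z) = -2*(4 + J) = -8 - 2*J)
o(l, t) = -104 - 26*l (o(l, t) = (-8 - 2*9)*(l + 4) = (-8 - 18)*(4 + l) = -26*(4 + l) = -104 - 26*l)
(o(1, 2) + (30 - 1*(-149))) + 159 = ((-104 - 26*1) + (30 - 1*(-149))) + 159 = ((-104 - 26) + (30 + 149)) + 159 = (-130 + 179) + 159 = 49 + 159 = 208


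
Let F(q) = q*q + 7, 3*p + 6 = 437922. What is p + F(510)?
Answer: 406079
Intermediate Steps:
p = 145972 (p = -2 + (1/3)*437922 = -2 + 145974 = 145972)
F(q) = 7 + q**2 (F(q) = q**2 + 7 = 7 + q**2)
p + F(510) = 145972 + (7 + 510**2) = 145972 + (7 + 260100) = 145972 + 260107 = 406079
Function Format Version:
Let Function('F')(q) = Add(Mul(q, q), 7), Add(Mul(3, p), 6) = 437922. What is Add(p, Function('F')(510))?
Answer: 406079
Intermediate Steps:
p = 145972 (p = Add(-2, Mul(Rational(1, 3), 437922)) = Add(-2, 145974) = 145972)
Function('F')(q) = Add(7, Pow(q, 2)) (Function('F')(q) = Add(Pow(q, 2), 7) = Add(7, Pow(q, 2)))
Add(p, Function('F')(510)) = Add(145972, Add(7, Pow(510, 2))) = Add(145972, Add(7, 260100)) = Add(145972, 260107) = 406079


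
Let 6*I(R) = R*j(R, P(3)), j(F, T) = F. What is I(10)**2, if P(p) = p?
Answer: 2500/9 ≈ 277.78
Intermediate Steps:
I(R) = R**2/6 (I(R) = (R*R)/6 = R**2/6)
I(10)**2 = ((1/6)*10**2)**2 = ((1/6)*100)**2 = (50/3)**2 = 2500/9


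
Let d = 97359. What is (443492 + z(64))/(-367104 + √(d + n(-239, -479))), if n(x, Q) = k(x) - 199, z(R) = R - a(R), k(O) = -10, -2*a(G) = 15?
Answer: -81416967552/67382624833 - 4435635*√3886/269530499332 ≈ -1.2093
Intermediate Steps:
a(G) = -15/2 (a(G) = -½*15 = -15/2)
z(R) = 15/2 + R (z(R) = R - 1*(-15/2) = R + 15/2 = 15/2 + R)
n(x, Q) = -209 (n(x, Q) = -10 - 199 = -209)
(443492 + z(64))/(-367104 + √(d + n(-239, -479))) = (443492 + (15/2 + 64))/(-367104 + √(97359 - 209)) = (443492 + 143/2)/(-367104 + √97150) = 887127/(2*(-367104 + 5*√3886))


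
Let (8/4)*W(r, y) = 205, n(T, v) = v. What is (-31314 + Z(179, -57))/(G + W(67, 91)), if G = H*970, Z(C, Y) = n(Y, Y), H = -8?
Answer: 20914/5105 ≈ 4.0968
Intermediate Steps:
Z(C, Y) = Y
W(r, y) = 205/2 (W(r, y) = (1/2)*205 = 205/2)
G = -7760 (G = -8*970 = -7760)
(-31314 + Z(179, -57))/(G + W(67, 91)) = (-31314 - 57)/(-7760 + 205/2) = -31371/(-15315/2) = -31371*(-2/15315) = 20914/5105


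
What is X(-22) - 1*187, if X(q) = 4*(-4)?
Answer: -203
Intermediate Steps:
X(q) = -16
X(-22) - 1*187 = -16 - 1*187 = -16 - 187 = -203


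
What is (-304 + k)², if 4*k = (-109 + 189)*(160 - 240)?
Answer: 3625216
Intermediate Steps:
k = -1600 (k = ((-109 + 189)*(160 - 240))/4 = (80*(-80))/4 = (¼)*(-6400) = -1600)
(-304 + k)² = (-304 - 1600)² = (-1904)² = 3625216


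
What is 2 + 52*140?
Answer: 7282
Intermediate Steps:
2 + 52*140 = 2 + 7280 = 7282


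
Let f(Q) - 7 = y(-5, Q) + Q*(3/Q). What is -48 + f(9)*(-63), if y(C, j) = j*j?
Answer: -5781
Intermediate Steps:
y(C, j) = j**2
f(Q) = 10 + Q**2 (f(Q) = 7 + (Q**2 + Q*(3/Q)) = 7 + (Q**2 + 3) = 7 + (3 + Q**2) = 10 + Q**2)
-48 + f(9)*(-63) = -48 + (10 + 9**2)*(-63) = -48 + (10 + 81)*(-63) = -48 + 91*(-63) = -48 - 5733 = -5781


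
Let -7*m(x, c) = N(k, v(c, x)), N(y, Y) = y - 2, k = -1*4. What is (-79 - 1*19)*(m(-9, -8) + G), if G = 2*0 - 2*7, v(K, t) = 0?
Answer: 1288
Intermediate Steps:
k = -4
N(y, Y) = -2 + y
m(x, c) = 6/7 (m(x, c) = -(-2 - 4)/7 = -1/7*(-6) = 6/7)
G = -14 (G = 0 - 14 = -14)
(-79 - 1*19)*(m(-9, -8) + G) = (-79 - 1*19)*(6/7 - 14) = (-79 - 19)*(-92/7) = -98*(-92/7) = 1288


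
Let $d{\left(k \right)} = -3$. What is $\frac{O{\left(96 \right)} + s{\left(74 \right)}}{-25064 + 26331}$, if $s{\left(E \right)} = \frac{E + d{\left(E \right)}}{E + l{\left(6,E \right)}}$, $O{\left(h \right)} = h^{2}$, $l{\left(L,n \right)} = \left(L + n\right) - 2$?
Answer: $\frac{200129}{27512} \approx 7.2742$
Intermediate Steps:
$l{\left(L,n \right)} = -2 + L + n$
$s{\left(E \right)} = \frac{-3 + E}{4 + 2 E}$ ($s{\left(E \right)} = \frac{E - 3}{E + \left(-2 + 6 + E\right)} = \frac{-3 + E}{E + \left(4 + E\right)} = \frac{-3 + E}{4 + 2 E}$)
$\frac{O{\left(96 \right)} + s{\left(74 \right)}}{-25064 + 26331} = \frac{96^{2} + \frac{-3 + 74}{2 \left(2 + 74\right)}}{-25064 + 26331} = \frac{9216 + \frac{1}{2} \cdot \frac{1}{76} \cdot 71}{1267} = \left(9216 + \frac{1}{2} \cdot \frac{1}{76} \cdot 71\right) \frac{1}{1267} = \left(9216 + \frac{71}{152}\right) \frac{1}{1267} = \frac{1400903}{152} \cdot \frac{1}{1267} = \frac{200129}{27512}$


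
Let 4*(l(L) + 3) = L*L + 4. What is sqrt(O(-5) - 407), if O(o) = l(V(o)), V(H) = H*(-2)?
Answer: 8*I*sqrt(6) ≈ 19.596*I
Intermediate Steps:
V(H) = -2*H
l(L) = -2 + L**2/4 (l(L) = -3 + (L*L + 4)/4 = -3 + (L**2 + 4)/4 = -3 + (4 + L**2)/4 = -3 + (1 + L**2/4) = -2 + L**2/4)
O(o) = -2 + o**2 (O(o) = -2 + (-2*o)**2/4 = -2 + (4*o**2)/4 = -2 + o**2)
sqrt(O(-5) - 407) = sqrt((-2 + (-5)**2) - 407) = sqrt((-2 + 25) - 407) = sqrt(23 - 407) = sqrt(-384) = 8*I*sqrt(6)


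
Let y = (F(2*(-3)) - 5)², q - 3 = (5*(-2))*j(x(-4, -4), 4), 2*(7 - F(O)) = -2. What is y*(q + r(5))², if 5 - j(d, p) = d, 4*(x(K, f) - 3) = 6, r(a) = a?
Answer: 81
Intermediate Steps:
x(K, f) = 9/2 (x(K, f) = 3 + (¼)*6 = 3 + 3/2 = 9/2)
j(d, p) = 5 - d
F(O) = 8 (F(O) = 7 - ½*(-2) = 7 + 1 = 8)
q = -2 (q = 3 + (5*(-2))*(5 - 1*9/2) = 3 - 10*(5 - 9/2) = 3 - 10*½ = 3 - 5 = -2)
y = 9 (y = (8 - 5)² = 3² = 9)
y*(q + r(5))² = 9*(-2 + 5)² = 9*3² = 9*9 = 81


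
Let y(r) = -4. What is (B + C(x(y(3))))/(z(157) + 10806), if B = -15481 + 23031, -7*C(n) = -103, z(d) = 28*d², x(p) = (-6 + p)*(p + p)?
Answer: 52953/4906846 ≈ 0.010792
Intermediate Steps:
x(p) = 2*p*(-6 + p) (x(p) = (-6 + p)*(2*p) = 2*p*(-6 + p))
C(n) = 103/7 (C(n) = -⅐*(-103) = 103/7)
B = 7550
(B + C(x(y(3))))/(z(157) + 10806) = (7550 + 103/7)/(28*157² + 10806) = 52953/(7*(28*24649 + 10806)) = 52953/(7*(690172 + 10806)) = (52953/7)/700978 = (52953/7)*(1/700978) = 52953/4906846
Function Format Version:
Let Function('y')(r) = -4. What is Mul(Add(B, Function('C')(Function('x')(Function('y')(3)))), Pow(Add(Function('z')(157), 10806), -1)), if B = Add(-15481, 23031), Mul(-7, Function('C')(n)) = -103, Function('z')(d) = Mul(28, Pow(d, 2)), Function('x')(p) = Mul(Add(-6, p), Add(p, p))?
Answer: Rational(52953, 4906846) ≈ 0.010792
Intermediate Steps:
Function('x')(p) = Mul(2, p, Add(-6, p)) (Function('x')(p) = Mul(Add(-6, p), Mul(2, p)) = Mul(2, p, Add(-6, p)))
Function('C')(n) = Rational(103, 7) (Function('C')(n) = Mul(Rational(-1, 7), -103) = Rational(103, 7))
B = 7550
Mul(Add(B, Function('C')(Function('x')(Function('y')(3)))), Pow(Add(Function('z')(157), 10806), -1)) = Mul(Add(7550, Rational(103, 7)), Pow(Add(Mul(28, Pow(157, 2)), 10806), -1)) = Mul(Rational(52953, 7), Pow(Add(Mul(28, 24649), 10806), -1)) = Mul(Rational(52953, 7), Pow(Add(690172, 10806), -1)) = Mul(Rational(52953, 7), Pow(700978, -1)) = Mul(Rational(52953, 7), Rational(1, 700978)) = Rational(52953, 4906846)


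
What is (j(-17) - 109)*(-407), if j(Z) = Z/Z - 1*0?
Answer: 43956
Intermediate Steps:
j(Z) = 1 (j(Z) = 1 + 0 = 1)
(j(-17) - 109)*(-407) = (1 - 109)*(-407) = -108*(-407) = 43956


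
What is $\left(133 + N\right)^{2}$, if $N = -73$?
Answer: $3600$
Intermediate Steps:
$\left(133 + N\right)^{2} = \left(133 - 73\right)^{2} = 60^{2} = 3600$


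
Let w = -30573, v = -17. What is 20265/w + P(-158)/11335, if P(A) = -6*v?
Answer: -75528443/115514985 ≈ -0.65384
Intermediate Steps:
P(A) = 102 (P(A) = -6*(-17) = 102)
20265/w + P(-158)/11335 = 20265/(-30573) + 102/11335 = 20265*(-1/30573) + 102*(1/11335) = -6755/10191 + 102/11335 = -75528443/115514985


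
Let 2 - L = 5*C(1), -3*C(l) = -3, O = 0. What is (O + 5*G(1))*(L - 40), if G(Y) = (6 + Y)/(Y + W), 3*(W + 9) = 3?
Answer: 215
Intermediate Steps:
W = -8 (W = -9 + (⅓)*3 = -9 + 1 = -8)
G(Y) = (6 + Y)/(-8 + Y) (G(Y) = (6 + Y)/(Y - 8) = (6 + Y)/(-8 + Y))
C(l) = 1 (C(l) = -⅓*(-3) = 1)
L = -3 (L = 2 - 5 = -3)
(O + 5*G(1))*(L - 40) = (0 + 5*((6 + 1)/(-8 + 1)))*(-3 - 40) = (0 + 5*(7/(-7)))*(-43) = (0 + 5*(-⅐*7))*(-43) = (0 + 5*(-1))*(-43) = (0 - 5)*(-43) = -5*(-43) = 215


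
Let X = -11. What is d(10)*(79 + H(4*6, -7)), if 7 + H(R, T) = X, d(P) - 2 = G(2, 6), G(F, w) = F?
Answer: 244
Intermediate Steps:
d(P) = 4 (d(P) = 2 + 2 = 4)
H(R, T) = -18 (H(R, T) = -7 - 11 = -18)
d(10)*(79 + H(4*6, -7)) = 4*(79 - 18) = 4*61 = 244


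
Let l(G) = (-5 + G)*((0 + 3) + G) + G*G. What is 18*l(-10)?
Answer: 3690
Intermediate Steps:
l(G) = G**2 + (-5 + G)*(3 + G) (l(G) = (-5 + G)*(3 + G) + G**2 = G**2 + (-5 + G)*(3 + G))
18*l(-10) = 18*(-15 - 2*(-10) + 2*(-10)**2) = 18*(-15 + 20 + 2*100) = 18*(-15 + 20 + 200) = 18*205 = 3690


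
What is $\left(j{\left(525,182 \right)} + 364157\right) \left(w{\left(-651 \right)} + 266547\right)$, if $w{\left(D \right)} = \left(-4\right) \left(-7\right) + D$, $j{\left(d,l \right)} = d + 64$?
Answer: $96994715304$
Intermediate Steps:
$j{\left(d,l \right)} = 64 + d$
$w{\left(D \right)} = 28 + D$
$\left(j{\left(525,182 \right)} + 364157\right) \left(w{\left(-651 \right)} + 266547\right) = \left(\left(64 + 525\right) + 364157\right) \left(\left(28 - 651\right) + 266547\right) = \left(589 + 364157\right) \left(-623 + 266547\right) = 364746 \cdot 265924 = 96994715304$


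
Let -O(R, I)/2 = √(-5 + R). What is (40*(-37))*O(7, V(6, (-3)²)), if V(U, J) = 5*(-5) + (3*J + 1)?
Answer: 2960*√2 ≈ 4186.1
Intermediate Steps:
V(U, J) = -24 + 3*J (V(U, J) = -25 + (1 + 3*J) = -24 + 3*J)
O(R, I) = -2*√(-5 + R)
(40*(-37))*O(7, V(6, (-3)²)) = (40*(-37))*(-2*√(-5 + 7)) = -(-2960)*√2 = 2960*√2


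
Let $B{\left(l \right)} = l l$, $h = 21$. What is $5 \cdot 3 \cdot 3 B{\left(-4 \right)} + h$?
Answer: $741$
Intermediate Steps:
$B{\left(l \right)} = l^{2}$
$5 \cdot 3 \cdot 3 B{\left(-4 \right)} + h = 5 \cdot 3 \cdot 3 \left(-4\right)^{2} + 21 = 15 \cdot 3 \cdot 16 + 21 = 45 \cdot 16 + 21 = 720 + 21 = 741$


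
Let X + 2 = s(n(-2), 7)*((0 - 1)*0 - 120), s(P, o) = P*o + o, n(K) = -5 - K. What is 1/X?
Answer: 1/1678 ≈ 0.00059595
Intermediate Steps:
s(P, o) = o + P*o
X = 1678 (X = -2 + (7*(1 + (-5 - 1*(-2))))*((0 - 1)*0 - 120) = -2 + (7*(1 + (-5 + 2)))*(-1*0 - 120) = -2 + (7*(1 - 3))*(0 - 120) = -2 + (7*(-2))*(-120) = -2 - 14*(-120) = -2 + 1680 = 1678)
1/X = 1/1678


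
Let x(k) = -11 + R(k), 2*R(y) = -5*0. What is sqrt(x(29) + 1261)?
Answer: 25*sqrt(2) ≈ 35.355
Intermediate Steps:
R(y) = 0 (R(y) = (-5*0)/2 = (1/2)*0 = 0)
x(k) = -11 (x(k) = -11 + 0 = -11)
sqrt(x(29) + 1261) = sqrt(-11 + 1261) = sqrt(1250) = 25*sqrt(2)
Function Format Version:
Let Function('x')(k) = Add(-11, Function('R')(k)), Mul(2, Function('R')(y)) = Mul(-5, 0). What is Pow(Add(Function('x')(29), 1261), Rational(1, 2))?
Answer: Mul(25, Pow(2, Rational(1, 2))) ≈ 35.355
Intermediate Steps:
Function('R')(y) = 0 (Function('R')(y) = Mul(Rational(1, 2), Mul(-5, 0)) = Mul(Rational(1, 2), 0) = 0)
Function('x')(k) = -11 (Function('x')(k) = Add(-11, 0) = -11)
Pow(Add(Function('x')(29), 1261), Rational(1, 2)) = Pow(Add(-11, 1261), Rational(1, 2)) = Pow(1250, Rational(1, 2)) = Mul(25, Pow(2, Rational(1, 2)))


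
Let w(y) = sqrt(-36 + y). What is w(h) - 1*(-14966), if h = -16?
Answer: 14966 + 2*I*sqrt(13) ≈ 14966.0 + 7.2111*I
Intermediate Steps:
w(h) - 1*(-14966) = sqrt(-36 - 16) - 1*(-14966) = sqrt(-52) + 14966 = 2*I*sqrt(13) + 14966 = 14966 + 2*I*sqrt(13)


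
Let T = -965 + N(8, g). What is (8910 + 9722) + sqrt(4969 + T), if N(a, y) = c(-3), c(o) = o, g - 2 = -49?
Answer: 18632 + sqrt(4001) ≈ 18695.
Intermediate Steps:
g = -47 (g = 2 - 49 = -47)
N(a, y) = -3
T = -968 (T = -965 - 3 = -968)
(8910 + 9722) + sqrt(4969 + T) = (8910 + 9722) + sqrt(4969 - 968) = 18632 + sqrt(4001)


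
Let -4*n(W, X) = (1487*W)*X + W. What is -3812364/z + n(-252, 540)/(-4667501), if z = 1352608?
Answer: -21554919955647/1578324798152 ≈ -13.657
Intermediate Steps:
n(W, X) = -W/4 - 1487*W*X/4 (n(W, X) = -((1487*W)*X + W)/4 = -(1487*W*X + W)/4 = -(W + 1487*W*X)/4 = -W/4 - 1487*W*X/4)
-3812364/z + n(-252, 540)/(-4667501) = -3812364/1352608 - ¼*(-252)*(1 + 1487*540)/(-4667501) = -3812364*1/1352608 - ¼*(-252)*(1 + 802980)*(-1/4667501) = -953091/338152 - ¼*(-252)*802981*(-1/4667501) = -953091/338152 + 50587803*(-1/4667501) = -953091/338152 - 50587803/4667501 = -21554919955647/1578324798152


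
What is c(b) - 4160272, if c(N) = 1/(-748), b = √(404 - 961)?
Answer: -3111883457/748 ≈ -4.1603e+6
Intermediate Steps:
b = I*√557 (b = √(-557) = I*√557 ≈ 23.601*I)
c(N) = -1/748
c(b) - 4160272 = -1/748 - 4160272 = -3111883457/748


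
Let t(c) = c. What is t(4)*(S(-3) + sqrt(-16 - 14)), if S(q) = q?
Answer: -12 + 4*I*sqrt(30) ≈ -12.0 + 21.909*I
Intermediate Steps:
t(4)*(S(-3) + sqrt(-16 - 14)) = 4*(-3 + sqrt(-16 - 14)) = 4*(-3 + sqrt(-30)) = 4*(-3 + I*sqrt(30)) = -12 + 4*I*sqrt(30)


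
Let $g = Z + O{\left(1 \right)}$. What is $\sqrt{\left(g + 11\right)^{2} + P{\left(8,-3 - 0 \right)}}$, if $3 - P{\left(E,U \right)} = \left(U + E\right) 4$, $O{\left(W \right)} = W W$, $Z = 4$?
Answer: $\sqrt{239} \approx 15.46$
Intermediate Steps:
$O{\left(W \right)} = W^{2}$
$g = 5$ ($g = 4 + 1^{2} = 4 + 1 = 5$)
$P{\left(E,U \right)} = 3 - 4 E - 4 U$ ($P{\left(E,U \right)} = 3 - \left(U + E\right) 4 = 3 - \left(E + U\right) 4 = 3 - \left(4 E + 4 U\right) = 3 - 4 E - 4 U$)
$\sqrt{\left(g + 11\right)^{2} + P{\left(8,-3 - 0 \right)}} = \sqrt{\left(5 + 11\right)^{2} - \left(29 + 4 \left(-3 - 0\right)\right)} = \sqrt{16^{2} - \left(29 + 4 \left(-3 + 0\right)\right)} = \sqrt{256 - 17} = \sqrt{239}$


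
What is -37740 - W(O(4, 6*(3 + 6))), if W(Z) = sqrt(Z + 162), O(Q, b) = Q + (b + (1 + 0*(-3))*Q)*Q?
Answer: -37740 - sqrt(398) ≈ -37760.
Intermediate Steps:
O(Q, b) = Q + Q*(Q + b) (O(Q, b) = Q + (b + (1 + 0)*Q)*Q = Q + (b + 1*Q)*Q = Q + (b + Q)*Q = Q + (Q + b)*Q = Q + Q*(Q + b))
W(Z) = sqrt(162 + Z)
-37740 - W(O(4, 6*(3 + 6))) = -37740 - sqrt(162 + 4*(1 + 4 + 6*(3 + 6))) = -37740 - sqrt(162 + 4*(1 + 4 + 6*9)) = -37740 - sqrt(162 + 4*(1 + 4 + 54)) = -37740 - sqrt(162 + 4*59) = -37740 - sqrt(162 + 236) = -37740 - sqrt(398)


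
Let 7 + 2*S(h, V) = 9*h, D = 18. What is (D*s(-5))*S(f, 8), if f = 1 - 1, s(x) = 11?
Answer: -693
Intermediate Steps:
f = 0
S(h, V) = -7/2 + 9*h/2 (S(h, V) = -7/2 + (9*h)/2 = -7/2 + 9*h/2)
(D*s(-5))*S(f, 8) = (18*11)*(-7/2 + (9/2)*0) = 198*(-7/2 + 0) = 198*(-7/2) = -693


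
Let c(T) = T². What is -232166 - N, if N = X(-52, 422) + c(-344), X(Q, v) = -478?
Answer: -350024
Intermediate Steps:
N = 117858 (N = -478 + (-344)² = -478 + 118336 = 117858)
-232166 - N = -232166 - 1*117858 = -232166 - 117858 = -350024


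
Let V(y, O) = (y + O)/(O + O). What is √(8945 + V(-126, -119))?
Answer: √10341610/34 ≈ 94.583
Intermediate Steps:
V(y, O) = (O + y)/(2*O) (V(y, O) = (O + y)/((2*O)) = (O + y)*(1/(2*O)) = (O + y)/(2*O))
√(8945 + V(-126, -119)) = √(8945 + (½)*(-119 - 126)/(-119)) = √(8945 + (½)*(-1/119)*(-245)) = √(8945 + 35/34) = √(304165/34) = √10341610/34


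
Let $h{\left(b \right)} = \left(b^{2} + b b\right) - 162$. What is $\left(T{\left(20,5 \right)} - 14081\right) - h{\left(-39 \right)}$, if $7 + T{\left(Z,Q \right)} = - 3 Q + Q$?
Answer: $-16978$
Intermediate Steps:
$T{\left(Z,Q \right)} = -7 - 2 Q$ ($T{\left(Z,Q \right)} = -7 + \left(- 3 Q + Q\right) = -7 - 2 Q$)
$h{\left(b \right)} = -162 + 2 b^{2}$ ($h{\left(b \right)} = \left(b^{2} + b^{2}\right) - 162 = 2 b^{2} - 162 = -162 + 2 b^{2}$)
$\left(T{\left(20,5 \right)} - 14081\right) - h{\left(-39 \right)} = \left(\left(-7 - 10\right) - 14081\right) - \left(-162 + 2 \left(-39\right)^{2}\right) = \left(\left(-7 - 10\right) - 14081\right) - \left(-162 + 2 \cdot 1521\right) = \left(-17 - 14081\right) - \left(-162 + 3042\right) = -14098 - 2880 = -16978$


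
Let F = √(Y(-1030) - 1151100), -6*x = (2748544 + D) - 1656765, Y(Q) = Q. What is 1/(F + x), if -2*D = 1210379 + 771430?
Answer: -2420988/40868565721 - 144*I*√1152130/40868565721 ≈ -5.9238e-5 - 3.782e-6*I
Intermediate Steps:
D = -1981809/2 (D = -(1210379 + 771430)/2 = -½*1981809 = -1981809/2 ≈ -9.9090e+5)
x = -201749/12 (x = -((2748544 - 1981809/2) - 1656765)/6 = -(3515279/2 - 1656765)/6 = -⅙*201749/2 = -201749/12 ≈ -16812.)
F = I*√1152130 (F = √(-1030 - 1151100) = √(-1152130) = I*√1152130 ≈ 1073.4*I)
1/(F + x) = 1/(I*√1152130 - 201749/12) = 1/(-201749/12 + I*√1152130)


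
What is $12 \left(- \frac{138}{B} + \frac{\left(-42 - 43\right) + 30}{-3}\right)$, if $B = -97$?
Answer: $\frac{22996}{97} \approx 237.07$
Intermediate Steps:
$12 \left(- \frac{138}{B} + \frac{\left(-42 - 43\right) + 30}{-3}\right) = 12 \left(- \frac{138}{-97} + \frac{\left(-42 - 43\right) + 30}{-3}\right) = 12 \left(\left(-138\right) \left(- \frac{1}{97}\right) + \left(-85 + 30\right) \left(- \frac{1}{3}\right)\right) = 12 \left(\frac{138}{97} - - \frac{55}{3}\right) = 12 \left(\frac{138}{97} + \frac{55}{3}\right) = 12 \cdot \frac{5749}{291} = \frac{22996}{97}$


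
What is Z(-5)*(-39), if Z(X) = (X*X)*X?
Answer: 4875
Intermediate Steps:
Z(X) = X³ (Z(X) = X²*X = X³)
Z(-5)*(-39) = (-5)³*(-39) = -125*(-39) = 4875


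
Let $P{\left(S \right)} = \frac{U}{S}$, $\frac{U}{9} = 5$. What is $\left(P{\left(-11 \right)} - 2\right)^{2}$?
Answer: $\frac{4489}{121} \approx 37.099$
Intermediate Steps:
$U = 45$ ($U = 9 \cdot 5 = 45$)
$P{\left(S \right)} = \frac{45}{S}$
$\left(P{\left(-11 \right)} - 2\right)^{2} = \left(\frac{45}{-11} - 2\right)^{2} = \left(45 \left(- \frac{1}{11}\right) - 2\right)^{2} = \left(- \frac{45}{11} - 2\right)^{2} = \left(- \frac{67}{11}\right)^{2} = \frac{4489}{121}$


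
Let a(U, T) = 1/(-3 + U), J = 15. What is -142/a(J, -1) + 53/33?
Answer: -56179/33 ≈ -1702.4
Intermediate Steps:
-142/a(J, -1) + 53/33 = -142/(1/(-3 + 15)) + 53/33 = -142/(1/12) + 53*(1/33) = -142/1/12 + 53/33 = -142*12 + 53/33 = -1704 + 53/33 = -56179/33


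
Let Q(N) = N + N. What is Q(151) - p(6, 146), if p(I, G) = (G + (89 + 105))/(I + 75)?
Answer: 24122/81 ≈ 297.80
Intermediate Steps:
Q(N) = 2*N
p(I, G) = (194 + G)/(75 + I) (p(I, G) = (G + 194)/(75 + I) = (194 + G)/(75 + I))
Q(151) - p(6, 146) = 2*151 - (194 + 146)/(75 + 6) = 302 - 340/81 = 24122/81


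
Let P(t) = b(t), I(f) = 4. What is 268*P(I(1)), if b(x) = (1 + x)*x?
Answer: 5360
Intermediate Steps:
b(x) = x*(1 + x)
P(t) = t*(1 + t)
268*P(I(1)) = 268*(4*(1 + 4)) = 268*(4*5) = 268*20 = 5360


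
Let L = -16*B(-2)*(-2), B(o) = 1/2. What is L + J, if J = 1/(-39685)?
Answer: 634959/39685 ≈ 16.000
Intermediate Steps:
J = -1/39685 ≈ -2.5198e-5
B(o) = ½
L = 16 (L = -16*½*(-2) = -8*(-2) = 16)
L + J = 16 - 1/39685 = 634959/39685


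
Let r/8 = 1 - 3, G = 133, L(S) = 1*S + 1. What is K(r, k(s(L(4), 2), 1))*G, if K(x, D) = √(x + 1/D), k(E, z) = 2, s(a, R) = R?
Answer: 133*I*√62/2 ≈ 523.62*I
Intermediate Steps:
L(S) = 1 + S (L(S) = S + 1 = 1 + S)
r = -16 (r = 8*(1 - 3) = 8*(-2) = -16)
K(r, k(s(L(4), 2), 1))*G = √(-16 + 1/2)*133 = √(-16 + ½)*133 = √(-31/2)*133 = (I*√62/2)*133 = 133*I*√62/2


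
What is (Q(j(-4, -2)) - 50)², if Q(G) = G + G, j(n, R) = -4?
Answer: 3364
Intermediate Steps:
Q(G) = 2*G
(Q(j(-4, -2)) - 50)² = (2*(-4) - 50)² = (-8 - 50)² = (-58)² = 3364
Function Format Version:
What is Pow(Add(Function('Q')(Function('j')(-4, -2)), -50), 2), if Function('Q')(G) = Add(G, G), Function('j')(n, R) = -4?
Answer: 3364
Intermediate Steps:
Function('Q')(G) = Mul(2, G)
Pow(Add(Function('Q')(Function('j')(-4, -2)), -50), 2) = Pow(Add(Mul(2, -4), -50), 2) = Pow(Add(-8, -50), 2) = Pow(-58, 2) = 3364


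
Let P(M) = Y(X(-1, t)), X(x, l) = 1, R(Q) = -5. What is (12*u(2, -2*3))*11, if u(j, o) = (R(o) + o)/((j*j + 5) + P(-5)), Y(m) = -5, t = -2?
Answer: -363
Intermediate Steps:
P(M) = -5
u(j, o) = (-5 + o)/j**2 (u(j, o) = (-5 + o)/((j*j + 5) - 5) = (-5 + o)/((j**2 + 5) - 5) = (-5 + o)/((5 + j**2) - 5) = (-5 + o)/(j**2) = (-5 + o)/j**2)
(12*u(2, -2*3))*11 = (12*((-5 - 2*3)/2**2))*11 = (12*((-5 - 6)/4))*11 = (12*((1/4)*(-11)))*11 = (12*(-11/4))*11 = -33*11 = -363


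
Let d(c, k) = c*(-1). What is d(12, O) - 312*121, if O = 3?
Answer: -37764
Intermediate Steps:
d(c, k) = -c
d(12, O) - 312*121 = -1*12 - 312*121 = -12 - 37752 = -37764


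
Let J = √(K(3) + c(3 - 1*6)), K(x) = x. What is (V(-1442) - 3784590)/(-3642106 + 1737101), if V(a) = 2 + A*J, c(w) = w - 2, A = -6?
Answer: 3784588/1905005 + 6*I*√2/1905005 ≈ 1.9867 + 4.4542e-6*I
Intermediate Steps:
c(w) = -2 + w
J = I*√2 (J = √(3 + (-2 + (3 - 1*6))) = √(3 + (-2 + (3 - 6))) = √(3 + (-2 - 3)) = √(3 - 5) = √(-2) = I*√2 ≈ 1.4142*I)
V(a) = 2 - 6*I*√2
(V(-1442) - 3784590)/(-3642106 + 1737101) = ((2 - 6*I*√2) - 3784590)/(-3642106 + 1737101) = (-3784588 - 6*I*√2)/(-1905005) = (-3784588 - 6*I*√2)*(-1/1905005) = 3784588/1905005 + 6*I*√2/1905005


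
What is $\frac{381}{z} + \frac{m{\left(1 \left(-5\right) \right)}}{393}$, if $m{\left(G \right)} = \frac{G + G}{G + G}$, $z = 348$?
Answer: $\frac{50027}{45588} \approx 1.0974$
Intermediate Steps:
$m{\left(G \right)} = 1$ ($m{\left(G \right)} = \frac{2 G}{2 G} = 2 G \frac{1}{2 G} = 1$)
$\frac{381}{z} + \frac{m{\left(1 \left(-5\right) \right)}}{393} = \frac{381}{348} + 1 \cdot \frac{1}{393} = 381 \cdot \frac{1}{348} + 1 \cdot \frac{1}{393} = \frac{127}{116} + \frac{1}{393} = \frac{50027}{45588}$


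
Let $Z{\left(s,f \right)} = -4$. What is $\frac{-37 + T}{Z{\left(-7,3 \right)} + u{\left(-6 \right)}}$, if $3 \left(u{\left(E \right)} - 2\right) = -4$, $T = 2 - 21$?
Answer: $\frac{84}{5} \approx 16.8$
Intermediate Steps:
$T = -19$ ($T = 2 - 21 = -19$)
$u{\left(E \right)} = \frac{2}{3}$ ($u{\left(E \right)} = 2 + \frac{1}{3} \left(-4\right) = 2 - \frac{4}{3} = \frac{2}{3}$)
$\frac{-37 + T}{Z{\left(-7,3 \right)} + u{\left(-6 \right)}} = \frac{-37 - 19}{-4 + \frac{2}{3}} = \frac{1}{- \frac{10}{3}} \left(-56\right) = \left(- \frac{3}{10}\right) \left(-56\right) = \frac{84}{5}$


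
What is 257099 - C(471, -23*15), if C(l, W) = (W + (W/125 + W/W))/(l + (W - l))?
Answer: 2217470206/8625 ≈ 2.5710e+5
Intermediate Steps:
C(l, W) = (1 + 126*W/125)/W (C(l, W) = (W + (W*(1/125) + 1))/W = (W + (W/125 + 1))/W = (W + (1 + W/125))/W = (1 + 126*W/125)/W)
257099 - C(471, -23*15) = 257099 - (126/125 + 1/(-23*15)) = 257099 - (126/125 + 1/(-345)) = 257099 - (126/125 - 1/345) = 257099 - 1*8669/8625 = 257099 - 8669/8625 = 2217470206/8625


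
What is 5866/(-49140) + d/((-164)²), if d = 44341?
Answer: 72183743/47202480 ≈ 1.5292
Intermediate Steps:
5866/(-49140) + d/((-164)²) = 5866/(-49140) + 44341/((-164)²) = 5866*(-1/49140) + 44341/26896 = -419/3510 + 44341*(1/26896) = -419/3510 + 44341/26896 = 72183743/47202480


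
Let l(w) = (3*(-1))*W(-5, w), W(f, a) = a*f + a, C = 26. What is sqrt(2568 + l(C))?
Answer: 24*sqrt(5) ≈ 53.666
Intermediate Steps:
W(f, a) = a + a*f
l(w) = 12*w (l(w) = (3*(-1))*(w*(1 - 5)) = -3*w*(-4) = -(-12)*w = 12*w)
sqrt(2568 + l(C)) = sqrt(2568 + 12*26) = sqrt(2568 + 312) = sqrt(2880) = 24*sqrt(5)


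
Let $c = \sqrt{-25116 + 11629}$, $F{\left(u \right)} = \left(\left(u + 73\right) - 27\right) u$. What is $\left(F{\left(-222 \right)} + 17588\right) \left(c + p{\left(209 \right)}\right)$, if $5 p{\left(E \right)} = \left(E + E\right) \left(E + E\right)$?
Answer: $1979972368 + 56660 i \sqrt{13487} \approx 1.98 \cdot 10^{9} + 6.5801 \cdot 10^{6} i$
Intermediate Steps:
$F{\left(u \right)} = u \left(46 + u\right)$ ($F{\left(u \right)} = \left(\left(73 + u\right) - 27\right) u = \left(46 + u\right) u = u \left(46 + u\right)$)
$c = i \sqrt{13487}$ ($c = \sqrt{-13487} = i \sqrt{13487} \approx 116.13 i$)
$p{\left(E \right)} = \frac{4 E^{2}}{5}$ ($p{\left(E \right)} = \frac{\left(E + E\right) \left(E + E\right)}{5} = \frac{2 E 2 E}{5} = \frac{4 E^{2}}{5}$)
$\left(F{\left(-222 \right)} + 17588\right) \left(c + p{\left(209 \right)}\right) = \left(- 222 \left(46 - 222\right) + 17588\right) \left(i \sqrt{13487} + \frac{4 \cdot 209^{2}}{5}\right) = \left(\left(-222\right) \left(-176\right) + 17588\right) \left(i \sqrt{13487} + \frac{4}{5} \cdot 43681\right) = \left(39072 + 17588\right) \left(i \sqrt{13487} + \frac{174724}{5}\right) = 56660 \left(\frac{174724}{5} + i \sqrt{13487}\right) = 1979972368 + 56660 i \sqrt{13487}$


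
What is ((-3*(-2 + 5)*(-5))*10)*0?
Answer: 0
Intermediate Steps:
((-3*(-2 + 5)*(-5))*10)*0 = ((-3*3*(-5))*10)*0 = (-9*(-5)*10)*0 = (45*10)*0 = 450*0 = 0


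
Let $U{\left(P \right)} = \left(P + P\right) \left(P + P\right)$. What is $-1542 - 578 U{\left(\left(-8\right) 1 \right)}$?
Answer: $-149510$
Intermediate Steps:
$U{\left(P \right)} = 4 P^{2}$ ($U{\left(P \right)} = 2 P 2 P = 4 P^{2}$)
$-1542 - 578 U{\left(\left(-8\right) 1 \right)} = -1542 - 578 \cdot 4 \left(\left(-8\right) 1\right)^{2} = -1542 - 578 \cdot 4 \left(-8\right)^{2} = -1542 - 578 \cdot 4 \cdot 64 = -1542 - 147968 = -149510$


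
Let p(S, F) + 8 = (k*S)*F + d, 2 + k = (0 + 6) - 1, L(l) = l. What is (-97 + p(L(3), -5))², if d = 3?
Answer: 21609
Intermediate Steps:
k = 3 (k = -2 + ((0 + 6) - 1) = -2 + (6 - 1) = -2 + 5 = 3)
p(S, F) = -5 + 3*F*S (p(S, F) = -8 + ((3*S)*F + 3) = -8 + (3*F*S + 3) = -8 + (3 + 3*F*S) = -5 + 3*F*S)
(-97 + p(L(3), -5))² = (-97 + (-5 + 3*(-5)*3))² = (-97 + (-5 - 45))² = (-97 - 50)² = (-147)² = 21609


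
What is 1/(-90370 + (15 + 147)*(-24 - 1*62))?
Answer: -1/104302 ≈ -9.5875e-6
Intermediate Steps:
1/(-90370 + (15 + 147)*(-24 - 1*62)) = 1/(-90370 + 162*(-24 - 62)) = 1/(-90370 + 162*(-86)) = 1/(-90370 - 13932) = 1/(-104302) = -1/104302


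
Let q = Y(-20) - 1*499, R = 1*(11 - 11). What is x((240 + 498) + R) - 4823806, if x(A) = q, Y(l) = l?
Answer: -4824325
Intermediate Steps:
R = 0 (R = 1*0 = 0)
q = -519 (q = -20 - 1*499 = -20 - 499 = -519)
x(A) = -519
x((240 + 498) + R) - 4823806 = -519 - 4823806 = -4824325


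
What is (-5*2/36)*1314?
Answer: -365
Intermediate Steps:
(-5*2/36)*1314 = -10*1/36*1314 = -5/18*1314 = -365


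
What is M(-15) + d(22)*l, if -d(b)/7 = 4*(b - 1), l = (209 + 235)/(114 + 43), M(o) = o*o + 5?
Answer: -224962/157 ≈ -1432.9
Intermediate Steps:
M(o) = 5 + o² (M(o) = o² + 5 = 5 + o²)
l = 444/157 ≈ 2.8280
d(b) = 28 - 28*b (d(b) = -28*(b - 1) = -28*(-1 + b) = -7*(-4 + 4*b) = 28 - 28*b)
M(-15) + d(22)*l = (5 + (-15)²) + (28 - 28*22)*(444/157) = (5 + 225) + (28 - 616)*(444/157) = 230 - 588*444/157 = 230 - 261072/157 = -224962/157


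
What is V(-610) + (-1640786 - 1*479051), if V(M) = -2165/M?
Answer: -258619681/122 ≈ -2.1198e+6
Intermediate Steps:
V(-610) + (-1640786 - 1*479051) = -2165/(-610) + (-1640786 - 1*479051) = -2165*(-1/610) + (-1640786 - 479051) = 433/122 - 2119837 = -258619681/122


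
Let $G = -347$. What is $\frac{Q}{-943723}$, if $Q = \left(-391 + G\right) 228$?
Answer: $\frac{168264}{943723} \approx 0.1783$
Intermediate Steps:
$Q = -168264$ ($Q = \left(-391 - 347\right) 228 = \left(-738\right) 228 = -168264$)
$\frac{Q}{-943723} = - \frac{168264}{-943723} = \left(-168264\right) \left(- \frac{1}{943723}\right) = \frac{168264}{943723}$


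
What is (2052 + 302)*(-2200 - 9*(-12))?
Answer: -4924568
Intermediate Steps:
(2052 + 302)*(-2200 - 9*(-12)) = 2354*(-2200 + 108) = 2354*(-2092) = -4924568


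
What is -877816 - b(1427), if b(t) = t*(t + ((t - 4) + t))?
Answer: -6981095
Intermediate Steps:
b(t) = t*(-4 + 3*t) (b(t) = t*(t + ((-4 + t) + t)) = t*(t + (-4 + 2*t)) = t*(-4 + 3*t))
-877816 - b(1427) = -877816 - 1427*(-4 + 3*1427) = -877816 - 1427*(-4 + 4281) = -877816 - 1427*4277 = -877816 - 1*6103279 = -877816 - 6103279 = -6981095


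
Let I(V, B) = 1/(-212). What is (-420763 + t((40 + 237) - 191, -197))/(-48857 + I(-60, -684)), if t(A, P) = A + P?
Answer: 89225288/10357685 ≈ 8.6144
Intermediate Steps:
I(V, B) = -1/212
(-420763 + t((40 + 237) - 191, -197))/(-48857 + I(-60, -684)) = (-420763 + (((40 + 237) - 191) - 197))/(-48857 - 1/212) = (-420763 + ((277 - 191) - 197))/(-10357685/212) = (-420763 + (86 - 197))*(-212/10357685) = (-420763 - 111)*(-212/10357685) = -420874*(-212/10357685) = 89225288/10357685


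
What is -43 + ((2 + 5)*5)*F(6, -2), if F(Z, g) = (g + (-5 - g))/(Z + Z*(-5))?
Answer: -857/24 ≈ -35.708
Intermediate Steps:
F(Z, g) = 5/(4*Z) (F(Z, g) = -5/(Z - 5*Z) = -5*(-1/(4*Z)) = -(-5)/(4*Z) = 5/(4*Z))
-43 + ((2 + 5)*5)*F(6, -2) = -43 + ((2 + 5)*5)*((5/4)/6) = -43 + (7*5)*((5/4)*(⅙)) = -43 + 35*(5/24) = -43 + 175/24 = -857/24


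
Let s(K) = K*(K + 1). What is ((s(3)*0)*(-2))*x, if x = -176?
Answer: 0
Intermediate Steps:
s(K) = K*(1 + K)
((s(3)*0)*(-2))*x = (((3*(1 + 3))*0)*(-2))*(-176) = (((3*4)*0)*(-2))*(-176) = ((12*0)*(-2))*(-176) = (0*(-2))*(-176) = 0*(-176) = 0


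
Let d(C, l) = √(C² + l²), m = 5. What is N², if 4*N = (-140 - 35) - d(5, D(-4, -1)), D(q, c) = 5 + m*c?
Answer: 2025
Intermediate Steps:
D(q, c) = 5 + 5*c
N = -45 (N = ((-140 - 35) - √(5² + (5 + 5*(-1))²))/4 = (-175 - √(25 + (5 - 5)²))/4 = (-175 - √(25 + 0²))/4 = (-175 - √(25 + 0))/4 = (-175 - √25)/4 = (-175 - 1*5)/4 = (-175 - 5)/4 = (¼)*(-180) = -45)
N² = (-45)² = 2025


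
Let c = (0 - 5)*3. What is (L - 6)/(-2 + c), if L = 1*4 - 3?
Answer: 5/17 ≈ 0.29412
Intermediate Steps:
L = 1 (L = 4 - 3 = 1)
c = -15 (c = -5*3 = -15)
(L - 6)/(-2 + c) = (1 - 6)/(-2 - 15) = -5/(-17) = -5*(-1/17) = 5/17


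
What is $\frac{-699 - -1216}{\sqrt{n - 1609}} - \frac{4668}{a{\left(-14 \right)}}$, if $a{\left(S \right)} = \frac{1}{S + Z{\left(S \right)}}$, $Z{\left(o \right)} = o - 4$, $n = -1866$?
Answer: $149376 - \frac{517 i \sqrt{139}}{695} \approx 1.4938 \cdot 10^{5} - 8.7703 i$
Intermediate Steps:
$Z{\left(o \right)} = -4 + o$ ($Z{\left(o \right)} = o - 4 = -4 + o$)
$a{\left(S \right)} = \frac{1}{-4 + 2 S}$ ($a{\left(S \right)} = \frac{1}{S + \left(-4 + S\right)} = \frac{1}{-4 + 2 S}$)
$\frac{-699 - -1216}{\sqrt{n - 1609}} - \frac{4668}{a{\left(-14 \right)}} = \frac{-699 - -1216}{\sqrt{-1866 - 1609}} - \frac{4668}{\frac{1}{2} \frac{1}{-2 - 14}} = \frac{-699 + 1216}{\sqrt{-3475}} - \frac{4668}{\frac{1}{2} \frac{1}{-16}} = \frac{517}{5 i \sqrt{139}} - \frac{4668}{\frac{1}{2} \left(- \frac{1}{16}\right)} = 517 \left(- \frac{i \sqrt{139}}{695}\right) - \frac{4668}{- \frac{1}{32}} = - \frac{517 i \sqrt{139}}{695} - -149376 = - \frac{517 i \sqrt{139}}{695} + 149376 = 149376 - \frac{517 i \sqrt{139}}{695}$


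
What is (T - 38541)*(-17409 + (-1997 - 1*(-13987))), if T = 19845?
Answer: 101313624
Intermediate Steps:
(T - 38541)*(-17409 + (-1997 - 1*(-13987))) = (19845 - 38541)*(-17409 + (-1997 - 1*(-13987))) = -18696*(-17409 + (-1997 + 13987)) = -18696*(-17409 + 11990) = -18696*(-5419) = 101313624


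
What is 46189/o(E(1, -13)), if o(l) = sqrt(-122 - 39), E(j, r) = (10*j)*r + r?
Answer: -46189*I*sqrt(161)/161 ≈ -3640.2*I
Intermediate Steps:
E(j, r) = r + 10*j*r (E(j, r) = 10*j*r + r = r + 10*j*r)
o(l) = I*sqrt(161) (o(l) = sqrt(-161) = I*sqrt(161))
46189/o(E(1, -13)) = 46189/((I*sqrt(161))) = 46189*(-I*sqrt(161)/161) = -46189*I*sqrt(161)/161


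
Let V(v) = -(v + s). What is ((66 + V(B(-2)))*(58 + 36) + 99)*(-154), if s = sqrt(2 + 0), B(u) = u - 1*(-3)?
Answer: -956186 + 14476*sqrt(2) ≈ -9.3571e+5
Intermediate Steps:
B(u) = 3 + u (B(u) = u + 3 = 3 + u)
s = sqrt(2) ≈ 1.4142
V(v) = -v - sqrt(2) (V(v) = -(v + sqrt(2)) = -v - sqrt(2))
((66 + V(B(-2)))*(58 + 36) + 99)*(-154) = ((66 + (-(3 - 2) - sqrt(2)))*(58 + 36) + 99)*(-154) = ((66 + (-1*1 - sqrt(2)))*94 + 99)*(-154) = ((66 + (-1 - sqrt(2)))*94 + 99)*(-154) = ((65 - sqrt(2))*94 + 99)*(-154) = ((6110 - 94*sqrt(2)) + 99)*(-154) = (6209 - 94*sqrt(2))*(-154) = -956186 + 14476*sqrt(2)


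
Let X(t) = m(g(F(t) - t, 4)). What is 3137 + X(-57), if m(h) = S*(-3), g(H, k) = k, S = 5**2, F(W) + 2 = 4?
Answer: 3062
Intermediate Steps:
F(W) = 2 (F(W) = -2 + 4 = 2)
S = 25
m(h) = -75 (m(h) = 25*(-3) = -75)
X(t) = -75
3137 + X(-57) = 3137 - 75 = 3062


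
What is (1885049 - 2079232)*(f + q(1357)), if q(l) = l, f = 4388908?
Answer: -852514828495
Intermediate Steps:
(1885049 - 2079232)*(f + q(1357)) = (1885049 - 2079232)*(4388908 + 1357) = -194183*4390265 = -852514828495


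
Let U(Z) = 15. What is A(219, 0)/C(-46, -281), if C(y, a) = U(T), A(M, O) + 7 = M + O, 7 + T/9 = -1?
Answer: 212/15 ≈ 14.133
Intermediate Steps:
T = -72 (T = -63 + 9*(-1) = -63 - 9 = -72)
A(M, O) = -7 + M + O (A(M, O) = -7 + (M + O) = -7 + M + O)
C(y, a) = 15
A(219, 0)/C(-46, -281) = (-7 + 219 + 0)/15 = 212*(1/15) = 212/15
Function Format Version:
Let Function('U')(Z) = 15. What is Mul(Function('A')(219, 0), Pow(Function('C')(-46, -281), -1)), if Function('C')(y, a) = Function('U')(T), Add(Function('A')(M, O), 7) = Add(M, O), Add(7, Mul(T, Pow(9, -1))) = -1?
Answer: Rational(212, 15) ≈ 14.133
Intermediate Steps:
T = -72 (T = Add(-63, Mul(9, -1)) = Add(-63, -9) = -72)
Function('A')(M, O) = Add(-7, M, O) (Function('A')(M, O) = Add(-7, Add(M, O)) = Add(-7, M, O))
Function('C')(y, a) = 15
Mul(Function('A')(219, 0), Pow(Function('C')(-46, -281), -1)) = Mul(Add(-7, 219, 0), Pow(15, -1)) = Mul(212, Rational(1, 15)) = Rational(212, 15)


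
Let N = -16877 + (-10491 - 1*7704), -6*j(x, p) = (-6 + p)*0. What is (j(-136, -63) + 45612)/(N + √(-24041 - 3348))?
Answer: -533234688/410024191 - 15204*I*√27389/410024191 ≈ -1.3005 - 0.0061367*I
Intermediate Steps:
j(x, p) = 0 (j(x, p) = -(-6 + p)*0/6 = -⅙*0 = 0)
N = -35072 (N = -16877 + (-10491 - 7704) = -16877 - 18195 = -35072)
(j(-136, -63) + 45612)/(N + √(-24041 - 3348)) = (0 + 45612)/(-35072 + √(-24041 - 3348)) = 45612/(-35072 + √(-27389)) = 45612/(-35072 + I*√27389)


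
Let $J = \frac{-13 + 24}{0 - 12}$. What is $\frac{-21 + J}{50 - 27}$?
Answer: $- \frac{263}{276} \approx -0.9529$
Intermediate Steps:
$J = - \frac{11}{12}$ ($J = \frac{11}{-12} = 11 \left(- \frac{1}{12}\right) = - \frac{11}{12} \approx -0.91667$)
$\frac{-21 + J}{50 - 27} = \frac{-21 - \frac{11}{12}}{50 - 27} = \frac{1}{23} \left(- \frac{263}{12}\right) = - \frac{263}{276}$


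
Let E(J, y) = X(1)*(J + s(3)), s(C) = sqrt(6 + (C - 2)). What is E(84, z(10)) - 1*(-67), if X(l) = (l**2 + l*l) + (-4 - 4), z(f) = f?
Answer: -437 - 6*sqrt(7) ≈ -452.87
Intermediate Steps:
s(C) = sqrt(4 + C) (s(C) = sqrt(6 + (-2 + C)) = sqrt(4 + C))
X(l) = -8 + 2*l**2 (X(l) = (l**2 + l**2) - 8 = 2*l**2 - 8 = -8 + 2*l**2)
E(J, y) = -6*J - 6*sqrt(7) (E(J, y) = (-8 + 2*1**2)*(J + sqrt(4 + 3)) = (-8 + 2*1)*(J + sqrt(7)) = (-8 + 2)*(J + sqrt(7)) = -6*(J + sqrt(7)) = -6*J - 6*sqrt(7))
E(84, z(10)) - 1*(-67) = (-6*84 - 6*sqrt(7)) - 1*(-67) = (-504 - 6*sqrt(7)) + 67 = -437 - 6*sqrt(7)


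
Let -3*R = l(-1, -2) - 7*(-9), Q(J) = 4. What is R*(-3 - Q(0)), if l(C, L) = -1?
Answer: 434/3 ≈ 144.67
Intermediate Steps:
R = -62/3 (R = -(-1 - 7*(-9))/3 = -(-1 + 63)/3 = -1/3*62 = -62/3 ≈ -20.667)
R*(-3 - Q(0)) = -62*(-3 - 1*4)/3 = -62*(-3 - 4)/3 = -62/3*(-7) = 434/3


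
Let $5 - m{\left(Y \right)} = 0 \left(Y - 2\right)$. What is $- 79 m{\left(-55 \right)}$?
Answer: $-395$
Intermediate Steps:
$m{\left(Y \right)} = 5$ ($m{\left(Y \right)} = 5 - 0 \left(Y - 2\right) = 5 - 0 \left(-2 + Y\right) = 5 - 0 = 5 + 0 = 5$)
$- 79 m{\left(-55 \right)} = \left(-79\right) 5 = -395$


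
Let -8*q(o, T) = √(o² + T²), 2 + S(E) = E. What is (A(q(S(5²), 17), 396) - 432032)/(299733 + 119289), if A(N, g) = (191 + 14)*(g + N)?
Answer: -175426/209511 - 205*√818/3352176 ≈ -0.83906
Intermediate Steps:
S(E) = -2 + E
q(o, T) = -√(T² + o²)/8 (q(o, T) = -√(o² + T²)/8 = -√(T² + o²)/8)
A(N, g) = 205*N + 205*g (A(N, g) = 205*(N + g) = 205*N + 205*g)
(A(q(S(5²), 17), 396) - 432032)/(299733 + 119289) = ((205*(-√(17² + (-2 + 5²)²)/8) + 205*396) - 432032)/(299733 + 119289) = ((205*(-√(289 + (-2 + 25)²)/8) + 81180) - 432032)/419022 = ((205*(-√(289 + 23²)/8) + 81180) - 432032)*(1/419022) = ((205*(-√(289 + 529)/8) + 81180) - 432032)*(1/419022) = ((205*(-√818/8) + 81180) - 432032)*(1/419022) = ((-205*√818/8 + 81180) - 432032)*(1/419022) = ((81180 - 205*√818/8) - 432032)*(1/419022) = (-350852 - 205*√818/8)*(1/419022) = -175426/209511 - 205*√818/3352176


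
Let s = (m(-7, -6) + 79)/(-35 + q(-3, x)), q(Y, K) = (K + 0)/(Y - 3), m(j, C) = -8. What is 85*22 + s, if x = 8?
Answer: 203617/109 ≈ 1868.0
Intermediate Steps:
q(Y, K) = K/(-3 + Y)
s = -213/109 (s = (-8 + 79)/(-35 + 8/(-3 - 3)) = 71/(-35 + 8/(-6)) = 71/(-35 + 8*(-⅙)) = 71/(-35 - 4/3) = 71/(-109/3) = 71*(-3/109) = -213/109 ≈ -1.9541)
85*22 + s = 85*22 - 213/109 = 1870 - 213/109 = 203617/109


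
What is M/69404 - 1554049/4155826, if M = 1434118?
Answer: 731510956834/36053868463 ≈ 20.289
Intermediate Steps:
M/69404 - 1554049/4155826 = 1434118/69404 - 1554049/4155826 = 1434118*(1/69404) - 1554049*1/4155826 = 717059/34702 - 1554049/4155826 = 731510956834/36053868463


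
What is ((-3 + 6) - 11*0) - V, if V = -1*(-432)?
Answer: -429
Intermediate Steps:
V = 432
((-3 + 6) - 11*0) - V = ((-3 + 6) - 11*0) - 1*432 = (3 + 0) - 432 = 3 - 432 = -429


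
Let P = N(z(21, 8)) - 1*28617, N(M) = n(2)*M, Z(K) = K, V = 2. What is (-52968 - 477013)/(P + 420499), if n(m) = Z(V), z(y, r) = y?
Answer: -529981/391924 ≈ -1.3523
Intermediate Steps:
n(m) = 2
N(M) = 2*M
P = -28575 (P = 2*21 - 1*28617 = 42 - 28617 = -28575)
(-52968 - 477013)/(P + 420499) = (-52968 - 477013)/(-28575 + 420499) = -529981/391924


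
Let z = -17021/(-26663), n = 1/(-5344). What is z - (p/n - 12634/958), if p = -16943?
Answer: -1156381726185954/12771577 ≈ -9.0543e+7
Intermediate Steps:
n = -1/5344 ≈ -0.00018713
z = 17021/26663 (z = -17021*(-1/26663) = 17021/26663 ≈ 0.63838)
z - (p/n - 12634/958) = 17021/26663 - (-16943/(-1/5344) - 12634/958) = 17021/26663 - (-16943*(-5344) - 12634*1/958) = 17021/26663 - (90543392 - 6317/479) = 17021/26663 - 1*43370278451/479 = 17021/26663 - 43370278451/479 = -1156381726185954/12771577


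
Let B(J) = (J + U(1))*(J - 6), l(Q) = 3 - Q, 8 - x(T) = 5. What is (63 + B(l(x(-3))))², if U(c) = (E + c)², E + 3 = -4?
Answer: 23409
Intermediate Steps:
E = -7 (E = -3 - 4 = -7)
x(T) = 3 (x(T) = 8 - 1*5 = 8 - 5 = 3)
U(c) = (-7 + c)²
B(J) = (-6 + J)*(36 + J) (B(J) = (J + (-7 + 1)²)*(J - 6) = (J + (-6)²)*(-6 + J) = (J + 36)*(-6 + J) = (36 + J)*(-6 + J) = (-6 + J)*(36 + J))
(63 + B(l(x(-3))))² = (63 + (-216 + (3 - 1*3)² + 30*(3 - 1*3)))² = (63 + (-216 + (3 - 3)² + 30*(3 - 3)))² = (63 + (-216 + 0² + 30*0))² = (63 + (-216 + 0 + 0))² = (63 - 216)² = (-153)² = 23409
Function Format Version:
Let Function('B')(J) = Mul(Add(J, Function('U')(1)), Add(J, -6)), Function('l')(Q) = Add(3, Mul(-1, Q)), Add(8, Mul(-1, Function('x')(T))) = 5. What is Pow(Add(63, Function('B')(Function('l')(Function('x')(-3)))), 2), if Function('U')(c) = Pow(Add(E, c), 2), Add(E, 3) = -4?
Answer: 23409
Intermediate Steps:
E = -7 (E = Add(-3, -4) = -7)
Function('x')(T) = 3 (Function('x')(T) = Add(8, Mul(-1, 5)) = Add(8, -5) = 3)
Function('U')(c) = Pow(Add(-7, c), 2)
Function('B')(J) = Mul(Add(-6, J), Add(36, J)) (Function('B')(J) = Mul(Add(J, Pow(Add(-7, 1), 2)), Add(J, -6)) = Mul(Add(J, Pow(-6, 2)), Add(-6, J)) = Mul(Add(J, 36), Add(-6, J)) = Mul(Add(36, J), Add(-6, J)) = Mul(Add(-6, J), Add(36, J)))
Pow(Add(63, Function('B')(Function('l')(Function('x')(-3)))), 2) = Pow(Add(63, Add(-216, Pow(Add(3, Mul(-1, 3)), 2), Mul(30, Add(3, Mul(-1, 3))))), 2) = Pow(Add(63, Add(-216, Pow(Add(3, -3), 2), Mul(30, Add(3, -3)))), 2) = Pow(Add(63, Add(-216, Pow(0, 2), Mul(30, 0))), 2) = Pow(Add(63, Add(-216, 0, 0)), 2) = Pow(Add(63, -216), 2) = Pow(-153, 2) = 23409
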